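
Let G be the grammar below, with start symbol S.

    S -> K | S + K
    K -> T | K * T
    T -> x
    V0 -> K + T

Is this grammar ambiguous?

Unambiguous

(V0 is unreachable from S, so its rules don't affect L(S).) This is a standard precedence ladder (S over K over T), with each level left-recursive on its own operator ('+' at S, '*' at K). That structure is LR(1), hence unambiguous.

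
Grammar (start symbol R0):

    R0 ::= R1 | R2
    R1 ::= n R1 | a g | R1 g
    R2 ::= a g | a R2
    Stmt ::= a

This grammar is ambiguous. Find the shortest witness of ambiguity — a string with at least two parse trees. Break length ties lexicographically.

a g

length 2: a g has 2 parse trees

Two derivations of a g:
  R0 ⇒ R1 ⇒ a g
  R0 ⇒ R2 ⇒ a g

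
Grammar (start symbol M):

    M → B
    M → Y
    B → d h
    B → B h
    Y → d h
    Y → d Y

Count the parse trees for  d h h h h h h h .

1

Parse trees for d h h h h h h h:
  [M [B [B [B [B [B [B [B d h] h] h] h] h] h] h]]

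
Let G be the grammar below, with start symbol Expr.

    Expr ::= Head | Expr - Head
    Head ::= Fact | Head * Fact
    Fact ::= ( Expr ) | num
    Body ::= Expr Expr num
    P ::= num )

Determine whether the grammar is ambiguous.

Unambiguous

Only Expr, Head, Fact are reachable from Expr; ignoring the rest: Expr → Expr - Head | Head  ;  Head → Head * Fact | Fact  — a left-associative chain with Fact at the bottom. Each string factors uniquely by precedence.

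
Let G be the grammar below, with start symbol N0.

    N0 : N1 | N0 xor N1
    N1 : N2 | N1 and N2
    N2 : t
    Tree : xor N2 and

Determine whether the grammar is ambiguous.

Unambiguous

(Tree is unreachable from N0, so its rules don't affect L(N0).) This is a standard precedence ladder (N0 over N1 over N2), with each level left-recursive on its own operator ('xor' at N0, 'and' at N1). That structure is LR(1), hence unambiguous.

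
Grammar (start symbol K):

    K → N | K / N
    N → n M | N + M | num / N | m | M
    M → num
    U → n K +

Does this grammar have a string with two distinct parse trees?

Witness: num / m

Derivation 1: K ⇒ N ⇒ num / N ⇒ num / m
Derivation 2: K ⇒ K / N ⇒ N / N ⇒ M / N ⇒ num / N ⇒ num / m

Two distinct leftmost derivations for the same string.

Ambiguous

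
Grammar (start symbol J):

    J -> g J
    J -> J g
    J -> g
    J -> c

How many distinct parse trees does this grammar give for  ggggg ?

Parse trees for ggggg (showing first 6 of 16):
  [J g [J g [J g [J g [J g]]]]]
  [J g [J g [J g [J [J g] g]]]]
  [J g [J g [J [J g [J g]] g]]]
  [J g [J g [J [J [J g] g] g]]]
  [J g [J [J g [J g [J g]]] g]]
  [J g [J [J g [J [J g] g]] g]]

16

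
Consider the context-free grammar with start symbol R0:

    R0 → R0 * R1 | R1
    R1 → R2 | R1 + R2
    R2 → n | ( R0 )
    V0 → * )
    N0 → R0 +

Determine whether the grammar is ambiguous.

Unambiguous

Only R0, R1, R2 are reachable from R0; ignoring the rest: The grammar is stratified — R0 handles '*' (left-recursive), R1 handles '+', R2 atoms. Each operator has a fixed associativity and precedence level, so every string has one parse.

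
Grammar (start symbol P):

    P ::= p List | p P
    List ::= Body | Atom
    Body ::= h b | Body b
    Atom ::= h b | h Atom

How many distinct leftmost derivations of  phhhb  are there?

Parse trees for phhhb:
  [P p [List [Atom h [Atom h [Atom h b]]]]]

1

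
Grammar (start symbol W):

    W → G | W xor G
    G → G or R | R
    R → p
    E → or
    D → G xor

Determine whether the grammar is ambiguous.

Unambiguous

(E, D are unreachable from W, so their rules don't affect L(W).) W → W xor G | G  ;  G → G or R | R  — a left-associative chain with R at the bottom. Each string factors uniquely by precedence.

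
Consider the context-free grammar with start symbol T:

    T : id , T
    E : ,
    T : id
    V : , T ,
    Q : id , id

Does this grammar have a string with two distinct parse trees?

Unambiguous

Only T is reachable from T; ignoring the rest: Right-recursive list with a separator: after each atom, whether the separator follows determines the rule. One parse per string.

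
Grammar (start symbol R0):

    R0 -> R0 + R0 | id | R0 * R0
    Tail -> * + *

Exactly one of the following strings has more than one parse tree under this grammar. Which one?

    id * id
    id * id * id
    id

id * id * id

id * id: 1 tree
id * id * id: 2 trees
id: 1 tree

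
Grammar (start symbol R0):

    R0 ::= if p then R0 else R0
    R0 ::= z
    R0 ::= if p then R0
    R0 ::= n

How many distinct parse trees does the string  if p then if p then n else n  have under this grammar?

Parse trees for if p then if p then n else n:
  [R0 if p then [R0 if p then [R0 n]] else [R0 n]]
  [R0 if p then [R0 if p then [R0 n] else [R0 n]]]

2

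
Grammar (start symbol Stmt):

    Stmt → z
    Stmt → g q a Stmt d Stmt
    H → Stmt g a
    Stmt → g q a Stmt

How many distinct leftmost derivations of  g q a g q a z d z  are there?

2

Parse trees for g q a g q a z d z:
  [Stmt g q a [Stmt g q a [Stmt z]] d [Stmt z]]
  [Stmt g q a [Stmt g q a [Stmt z] d [Stmt z]]]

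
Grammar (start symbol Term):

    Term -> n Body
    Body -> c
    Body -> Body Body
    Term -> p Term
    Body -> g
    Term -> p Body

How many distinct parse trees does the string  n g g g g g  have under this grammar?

14

Parse trees for n g g g g g (showing first 6 of 14):
  [Term n [Body [Body g] [Body [Body g] [Body [Body g] [Body [Body g] [Body g]]]]]]
  [Term n [Body [Body g] [Body [Body g] [Body [Body [Body g] [Body g]] [Body g]]]]]
  [Term n [Body [Body g] [Body [Body [Body g] [Body g]] [Body [Body g] [Body g]]]]]
  [Term n [Body [Body g] [Body [Body [Body g] [Body [Body g] [Body g]]] [Body g]]]]
  [Term n [Body [Body g] [Body [Body [Body [Body g] [Body g]] [Body g]] [Body g]]]]
  [Term n [Body [Body [Body g] [Body g]] [Body [Body g] [Body [Body g] [Body g]]]]]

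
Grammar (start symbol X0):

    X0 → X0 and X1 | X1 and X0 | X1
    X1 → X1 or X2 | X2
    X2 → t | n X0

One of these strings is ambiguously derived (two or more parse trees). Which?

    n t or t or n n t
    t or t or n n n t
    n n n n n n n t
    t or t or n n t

n t or t or n n t

n t or t or n n t: 3 trees
t or t or n n n t: 1 tree
n n n n n n n t: 1 tree
t or t or n n t: 1 tree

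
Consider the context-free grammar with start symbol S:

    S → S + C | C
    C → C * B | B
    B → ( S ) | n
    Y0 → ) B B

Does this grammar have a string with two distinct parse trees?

(Y0 is unreachable from S, so its rules don't affect L(S).) This is a standard precedence ladder (S over C over B), with each level left-recursive on its own operator ('+' at S, '*' at C). That structure is LR(1), hence unambiguous.

Unambiguous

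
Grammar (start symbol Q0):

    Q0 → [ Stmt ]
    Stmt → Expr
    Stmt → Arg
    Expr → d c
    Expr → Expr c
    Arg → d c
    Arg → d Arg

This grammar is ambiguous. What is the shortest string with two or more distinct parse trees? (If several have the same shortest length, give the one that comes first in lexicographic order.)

length 4: [ d c ] has 2 parse trees

Two derivations of [ d c ]:
  Q0 ⇒ [ Stmt ] ⇒ [ Expr ] ⇒ [ d c ]
  Q0 ⇒ [ Stmt ] ⇒ [ Arg ] ⇒ [ d c ]

[ d c ]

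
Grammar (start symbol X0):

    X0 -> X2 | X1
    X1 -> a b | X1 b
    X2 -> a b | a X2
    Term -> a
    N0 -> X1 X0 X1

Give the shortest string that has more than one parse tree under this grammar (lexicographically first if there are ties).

a b

length 2: a b has 2 parse trees

Two derivations of a b:
  X0 ⇒ X2 ⇒ a b
  X0 ⇒ X1 ⇒ a b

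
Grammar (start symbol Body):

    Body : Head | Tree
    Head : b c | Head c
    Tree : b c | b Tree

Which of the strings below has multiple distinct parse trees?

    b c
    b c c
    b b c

b c

b c: 2 trees
b c c: 1 tree
b b c: 1 tree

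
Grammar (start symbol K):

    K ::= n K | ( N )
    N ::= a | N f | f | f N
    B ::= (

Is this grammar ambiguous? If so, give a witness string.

Ambiguous

Witness: ( f f )

Derivation 1: K ⇒ ( N ) ⇒ ( N f ) ⇒ ( f f )
Derivation 2: K ⇒ ( N ) ⇒ ( f N ) ⇒ ( f f )

Two distinct leftmost derivations for the same string.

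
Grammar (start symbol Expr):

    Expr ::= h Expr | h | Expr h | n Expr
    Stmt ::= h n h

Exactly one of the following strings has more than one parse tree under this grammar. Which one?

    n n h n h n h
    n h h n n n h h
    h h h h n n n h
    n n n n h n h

n h h n n n h h

n n h n h n h: 1 tree
n h h n n n h h: 8 trees
h h h h n n n h: 1 tree
n n n n h n h: 1 tree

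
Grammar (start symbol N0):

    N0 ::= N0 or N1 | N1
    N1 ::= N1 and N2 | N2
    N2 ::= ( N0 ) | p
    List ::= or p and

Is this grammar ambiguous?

(List is unreachable from N0, so its rules don't affect L(N0).) The grammar is stratified — N0 handles 'or' (left-recursive), N1 handles 'and', N2 atoms. Each operator has a fixed associativity and precedence level, so every string has one parse.

Unambiguous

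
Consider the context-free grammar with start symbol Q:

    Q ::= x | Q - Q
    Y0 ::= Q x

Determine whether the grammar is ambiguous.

Ambiguous

Witness: x - x - x

Derivation 1: Q ⇒ Q - Q ⇒ x - Q ⇒ x - Q - Q ⇒ x - x - Q ⇒ x - x - x
Derivation 2: Q ⇒ Q - Q ⇒ Q - Q - Q ⇒ x - Q - Q ⇒ x - x - Q ⇒ x - x - x

Two distinct leftmost derivations for the same string.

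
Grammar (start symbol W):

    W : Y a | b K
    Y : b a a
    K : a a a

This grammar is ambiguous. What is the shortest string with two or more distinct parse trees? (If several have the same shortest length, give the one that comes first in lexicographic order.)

b a a a

length 4: b a a a has 2 parse trees

Two derivations of b a a a:
  W ⇒ Y a ⇒ b a a a
  W ⇒ b K ⇒ b a a a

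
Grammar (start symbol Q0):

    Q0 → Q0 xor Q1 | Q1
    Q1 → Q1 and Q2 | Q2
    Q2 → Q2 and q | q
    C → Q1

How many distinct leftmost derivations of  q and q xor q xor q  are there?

Parse trees for q and q xor q xor q:
  [Q0 [Q0 [Q0 [Q1 [Q1 [Q2 q]] and [Q2 q]]] xor [Q1 [Q2 q]]] xor [Q1 [Q2 q]]]
  [Q0 [Q0 [Q0 [Q1 [Q2 [Q2 q] and q]]] xor [Q1 [Q2 q]]] xor [Q1 [Q2 q]]]

2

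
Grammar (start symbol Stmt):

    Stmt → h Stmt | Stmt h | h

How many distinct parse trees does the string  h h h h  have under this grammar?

Parse trees for h h h h:
  [Stmt h [Stmt h [Stmt h [Stmt h]]]]
  [Stmt h [Stmt h [Stmt [Stmt h] h]]]
  [Stmt h [Stmt [Stmt h [Stmt h]] h]]
  [Stmt h [Stmt [Stmt [Stmt h] h] h]]
  [Stmt [Stmt h [Stmt h [Stmt h]]] h]
  [Stmt [Stmt h [Stmt [Stmt h] h]] h]
  [Stmt [Stmt [Stmt h [Stmt h]] h] h]
  [Stmt [Stmt [Stmt [Stmt h] h] h] h]

8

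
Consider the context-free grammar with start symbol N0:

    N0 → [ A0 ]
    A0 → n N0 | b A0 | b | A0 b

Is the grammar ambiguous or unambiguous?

Ambiguous

Witness: [ b b ]

Derivation 1: N0 ⇒ [ A0 ] ⇒ [ b A0 ] ⇒ [ b b ]
Derivation 2: N0 ⇒ [ A0 ] ⇒ [ A0 b ] ⇒ [ b b ]

Two distinct leftmost derivations for the same string.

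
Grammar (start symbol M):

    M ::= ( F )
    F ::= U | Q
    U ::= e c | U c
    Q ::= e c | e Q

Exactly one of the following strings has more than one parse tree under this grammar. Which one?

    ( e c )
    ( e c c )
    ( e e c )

( e c )

( e c ): 2 trees
( e c c ): 1 tree
( e e c ): 1 tree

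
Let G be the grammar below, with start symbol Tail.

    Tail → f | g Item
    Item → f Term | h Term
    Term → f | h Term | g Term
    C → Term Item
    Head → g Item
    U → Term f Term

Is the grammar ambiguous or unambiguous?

Unambiguous

(C, Head, U are unreachable from Tail, so their rules don't affect L(Tail).) The reachable rules are right-linear with at most one rule per (nonterminal, next-terminal) pair. Each input token forces the next rule, so parsing is deterministic.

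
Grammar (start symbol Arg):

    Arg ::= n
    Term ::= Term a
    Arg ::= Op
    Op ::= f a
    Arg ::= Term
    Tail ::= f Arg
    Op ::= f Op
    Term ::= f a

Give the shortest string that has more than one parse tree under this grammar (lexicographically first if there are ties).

f a

length 1: no string has ≥2 trees
length 2: f a has 2 parse trees

Two derivations of f a:
  Arg ⇒ Op ⇒ f a
  Arg ⇒ Term ⇒ f a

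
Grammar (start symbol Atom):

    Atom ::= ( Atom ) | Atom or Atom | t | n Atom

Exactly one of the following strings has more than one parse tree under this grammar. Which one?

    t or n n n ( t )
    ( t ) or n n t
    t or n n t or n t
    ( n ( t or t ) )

t or n n n ( t ): 1 tree
( t ) or n n t: 1 tree
t or n n t or n t: 4 trees
( n ( t or t ) ): 1 tree

t or n n t or n t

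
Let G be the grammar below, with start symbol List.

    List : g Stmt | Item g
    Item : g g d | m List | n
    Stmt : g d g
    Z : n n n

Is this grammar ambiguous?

Ambiguous

Witness: g g d g

Derivation 1: List ⇒ g Stmt ⇒ g g d g
Derivation 2: List ⇒ Item g ⇒ g g d g

Two distinct leftmost derivations for the same string.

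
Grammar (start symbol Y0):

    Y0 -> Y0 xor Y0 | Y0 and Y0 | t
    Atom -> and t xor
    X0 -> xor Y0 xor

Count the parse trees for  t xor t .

1

Parse trees for t xor t:
  [Y0 [Y0 t] xor [Y0 t]]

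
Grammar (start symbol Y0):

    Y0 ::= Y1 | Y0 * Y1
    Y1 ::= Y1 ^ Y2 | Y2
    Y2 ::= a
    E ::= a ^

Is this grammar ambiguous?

(E is unreachable from Y0, so its rules don't affect L(Y0).) This is a standard precedence ladder (Y0 over Y1 over Y2), with each level left-recursive on its own operator ('*' at Y0, '^' at Y1). That structure is LR(1), hence unambiguous.

Unambiguous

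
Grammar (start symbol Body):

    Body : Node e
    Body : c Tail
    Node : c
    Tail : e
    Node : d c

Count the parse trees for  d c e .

1

Parse trees for d c e:
  [Body [Node d c] e]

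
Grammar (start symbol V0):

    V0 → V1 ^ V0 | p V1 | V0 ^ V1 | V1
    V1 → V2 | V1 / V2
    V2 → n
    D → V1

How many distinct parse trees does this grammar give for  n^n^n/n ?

4

Parse trees for n^n^n/n:
  [V0 [V1 [V2 n]] ^ [V0 [V1 [V2 n]] ^ [V0 [V1 [V1 [V2 n]] / [V2 n]]]]]
  [V0 [V1 [V2 n]] ^ [V0 [V0 [V1 [V2 n]]] ^ [V1 [V1 [V2 n]] / [V2 n]]]]
  [V0 [V0 [V1 [V2 n]] ^ [V0 [V1 [V2 n]]]] ^ [V1 [V1 [V2 n]] / [V2 n]]]
  [V0 [V0 [V0 [V1 [V2 n]]] ^ [V1 [V2 n]]] ^ [V1 [V1 [V2 n]] / [V2 n]]]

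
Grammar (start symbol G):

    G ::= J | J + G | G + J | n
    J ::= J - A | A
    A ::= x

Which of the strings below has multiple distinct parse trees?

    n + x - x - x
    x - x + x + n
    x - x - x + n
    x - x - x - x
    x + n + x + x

n + x - x - x: 1 tree
x - x + x + n: 1 tree
x - x - x + n: 1 tree
x - x - x - x: 1 tree
x + n + x + x: 3 trees

x + n + x + x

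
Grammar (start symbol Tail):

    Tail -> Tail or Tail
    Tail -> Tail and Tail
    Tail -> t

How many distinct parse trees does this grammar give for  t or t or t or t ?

5

Parse trees for t or t or t or t:
  [Tail [Tail t] or [Tail [Tail t] or [Tail [Tail t] or [Tail t]]]]
  [Tail [Tail t] or [Tail [Tail [Tail t] or [Tail t]] or [Tail t]]]
  [Tail [Tail [Tail t] or [Tail t]] or [Tail [Tail t] or [Tail t]]]
  [Tail [Tail [Tail t] or [Tail [Tail t] or [Tail t]]] or [Tail t]]
  [Tail [Tail [Tail [Tail t] or [Tail t]] or [Tail t]] or [Tail t]]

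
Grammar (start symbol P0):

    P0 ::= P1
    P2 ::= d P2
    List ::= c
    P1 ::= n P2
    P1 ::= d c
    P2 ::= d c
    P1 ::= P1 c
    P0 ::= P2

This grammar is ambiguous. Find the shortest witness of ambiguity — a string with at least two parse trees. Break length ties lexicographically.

d c

length 2: d c has 2 parse trees

Two derivations of d c:
  P0 ⇒ P1 ⇒ d c
  P0 ⇒ P2 ⇒ d c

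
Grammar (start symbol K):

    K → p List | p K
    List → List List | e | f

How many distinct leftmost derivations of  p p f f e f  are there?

5

Parse trees for p p f f e f:
  [K p [K p [List [List f] [List [List f] [List [List e] [List f]]]]]]
  [K p [K p [List [List f] [List [List [List f] [List e]] [List f]]]]]
  [K p [K p [List [List [List f] [List f]] [List [List e] [List f]]]]]
  [K p [K p [List [List [List f] [List [List f] [List e]]] [List f]]]]
  [K p [K p [List [List [List [List f] [List f]] [List e]] [List f]]]]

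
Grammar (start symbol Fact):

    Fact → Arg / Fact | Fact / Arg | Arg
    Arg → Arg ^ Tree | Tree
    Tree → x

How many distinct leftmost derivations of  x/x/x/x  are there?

Parse trees for x/x/x/x:
  [Fact [Arg [Tree x]] / [Fact [Arg [Tree x]] / [Fact [Arg [Tree x]] / [Fact [Arg [Tree x]]]]]]
  [Fact [Arg [Tree x]] / [Fact [Arg [Tree x]] / [Fact [Fact [Arg [Tree x]]] / [Arg [Tree x]]]]]
  [Fact [Arg [Tree x]] / [Fact [Fact [Arg [Tree x]] / [Fact [Arg [Tree x]]]] / [Arg [Tree x]]]]
  [Fact [Arg [Tree x]] / [Fact [Fact [Fact [Arg [Tree x]]] / [Arg [Tree x]]] / [Arg [Tree x]]]]
  [Fact [Fact [Arg [Tree x]] / [Fact [Arg [Tree x]] / [Fact [Arg [Tree x]]]]] / [Arg [Tree x]]]
  [Fact [Fact [Arg [Tree x]] / [Fact [Fact [Arg [Tree x]]] / [Arg [Tree x]]]] / [Arg [Tree x]]]
  [Fact [Fact [Fact [Arg [Tree x]] / [Fact [Arg [Tree x]]]] / [Arg [Tree x]]] / [Arg [Tree x]]]
  [Fact [Fact [Fact [Fact [Arg [Tree x]]] / [Arg [Tree x]]] / [Arg [Tree x]]] / [Arg [Tree x]]]

8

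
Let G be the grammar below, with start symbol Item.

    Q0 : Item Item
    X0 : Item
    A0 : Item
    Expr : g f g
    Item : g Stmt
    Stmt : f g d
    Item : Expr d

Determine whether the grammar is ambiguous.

Ambiguous

Witness: g f g d

Derivation 1: Item ⇒ g Stmt ⇒ g f g d
Derivation 2: Item ⇒ Expr d ⇒ g f g d

Two distinct leftmost derivations for the same string.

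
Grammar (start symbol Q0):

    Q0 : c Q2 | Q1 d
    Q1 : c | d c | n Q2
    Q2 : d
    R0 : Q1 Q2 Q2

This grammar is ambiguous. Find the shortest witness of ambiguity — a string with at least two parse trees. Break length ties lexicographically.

length 2: c d has 2 parse trees

Two derivations of c d:
  Q0 ⇒ c Q2 ⇒ c d
  Q0 ⇒ Q1 d ⇒ c d

c d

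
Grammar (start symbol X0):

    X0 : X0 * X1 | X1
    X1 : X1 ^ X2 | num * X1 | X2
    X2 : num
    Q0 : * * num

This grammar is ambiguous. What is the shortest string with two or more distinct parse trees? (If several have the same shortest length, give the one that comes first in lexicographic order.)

length 1: no string has ≥2 trees
length 3: num * num has 2 parse trees

Two derivations of num * num:
  X0 ⇒ X0 * X1 ⇒ X1 * X1 ⇒ X2 * X1 ⇒ num * X1 ⇒ num * X2 ⇒ num * num
  X0 ⇒ X1 ⇒ num * X1 ⇒ num * X2 ⇒ num * num

num * num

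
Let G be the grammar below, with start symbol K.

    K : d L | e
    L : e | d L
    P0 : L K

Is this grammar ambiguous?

Only K, L are reachable from K; ignoring the rest: The reachable rules are right-linear with at most one rule per (nonterminal, next-terminal) pair. Each input token forces the next rule, so parsing is deterministic.

Unambiguous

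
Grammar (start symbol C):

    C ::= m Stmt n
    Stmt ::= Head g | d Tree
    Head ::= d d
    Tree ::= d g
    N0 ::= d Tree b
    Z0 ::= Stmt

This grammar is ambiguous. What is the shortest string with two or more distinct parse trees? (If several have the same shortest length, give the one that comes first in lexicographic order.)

m d d g n

length 5: m d d g n has 2 parse trees

Two derivations of m d d g n:
  C ⇒ m Stmt n ⇒ m Head g n ⇒ m d d g n
  C ⇒ m Stmt n ⇒ m d Tree n ⇒ m d d g n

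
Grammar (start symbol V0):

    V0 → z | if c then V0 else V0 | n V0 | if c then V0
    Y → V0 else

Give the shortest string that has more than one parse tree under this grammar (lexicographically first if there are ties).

length 1: no string has ≥2 trees
length 2: no string has ≥2 trees
length 3: no string has ≥2 trees
length 4: no string has ≥2 trees
length 5: no string has ≥2 trees
length 6: no string has ≥2 trees
length 7: no string has ≥2 trees
length 8: no string has ≥2 trees
length 9: if c then if c then z else z has 2 parse trees

Two derivations of if c then if c then z else z:
  V0 ⇒ if c then V0 else V0 ⇒ if c then if c then V0 else V0 ⇒ if c then if c then z else V0 ⇒ if c then if c then z else z
  V0 ⇒ if c then V0 ⇒ if c then if c then V0 else V0 ⇒ if c then if c then z else V0 ⇒ if c then if c then z else z

if c then if c then z else z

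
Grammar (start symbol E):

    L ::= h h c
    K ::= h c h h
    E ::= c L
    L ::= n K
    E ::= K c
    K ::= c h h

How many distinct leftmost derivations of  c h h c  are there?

2

Parse trees for c h h c:
  [E c [L h h c]]
  [E [K c h h] c]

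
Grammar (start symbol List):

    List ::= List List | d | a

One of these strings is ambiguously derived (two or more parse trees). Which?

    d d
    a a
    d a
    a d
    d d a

d d a

d d: 1 tree
a a: 1 tree
d a: 1 tree
a d: 1 tree
d d a: 2 trees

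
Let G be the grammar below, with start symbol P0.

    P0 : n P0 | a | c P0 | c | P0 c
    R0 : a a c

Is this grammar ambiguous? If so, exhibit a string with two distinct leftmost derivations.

Witness: c c

Derivation 1: P0 ⇒ c P0 ⇒ c c
Derivation 2: P0 ⇒ P0 c ⇒ c c

Two distinct leftmost derivations for the same string.

Ambiguous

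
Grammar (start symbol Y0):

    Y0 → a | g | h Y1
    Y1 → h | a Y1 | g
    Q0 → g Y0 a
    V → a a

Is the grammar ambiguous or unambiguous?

(Q0, V are unreachable from Y0, so their rules don't affect L(Y0).) Restricted to the reachable nonterminals, every rule has the form A → t or A → t B, and no two rules for the same A share a first terminal. The grammar encodes a DFA — one run per string.

Unambiguous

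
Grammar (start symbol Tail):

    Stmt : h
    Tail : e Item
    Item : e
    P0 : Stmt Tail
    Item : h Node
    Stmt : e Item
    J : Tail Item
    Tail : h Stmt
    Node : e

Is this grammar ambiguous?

Unambiguous

Only Tail, Stmt, Item, Node are reachable from Tail; ignoring the rest: Each reachable nonterminal has at most one production per leading terminal, and all productions are right-linear; the derivation is determined token-by-token.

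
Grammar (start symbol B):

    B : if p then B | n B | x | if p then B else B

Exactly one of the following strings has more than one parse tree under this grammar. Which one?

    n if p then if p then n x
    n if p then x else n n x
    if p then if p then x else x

if p then if p then x else x

n if p then if p then n x: 1 tree
n if p then x else n n x: 1 tree
if p then if p then x else x: 2 trees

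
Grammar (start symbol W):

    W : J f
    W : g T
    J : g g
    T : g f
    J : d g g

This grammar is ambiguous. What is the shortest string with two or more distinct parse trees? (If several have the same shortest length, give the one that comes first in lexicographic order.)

length 3: g g f has 2 parse trees

Two derivations of g g f:
  W ⇒ J f ⇒ g g f
  W ⇒ g T ⇒ g g f

g g f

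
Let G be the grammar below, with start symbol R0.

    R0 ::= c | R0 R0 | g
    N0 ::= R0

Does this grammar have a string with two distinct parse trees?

Ambiguous

Witness: c c c

Derivation 1: R0 ⇒ R0 R0 ⇒ c R0 ⇒ c R0 R0 ⇒ c c R0 ⇒ c c c
Derivation 2: R0 ⇒ R0 R0 ⇒ R0 R0 R0 ⇒ c R0 R0 ⇒ c c R0 ⇒ c c c

Two distinct leftmost derivations for the same string.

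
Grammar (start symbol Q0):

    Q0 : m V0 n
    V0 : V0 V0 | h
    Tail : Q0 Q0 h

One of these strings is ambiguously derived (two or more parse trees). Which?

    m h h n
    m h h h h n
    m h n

m h h n: 1 tree
m h h h h n: 5 trees
m h n: 1 tree

m h h h h n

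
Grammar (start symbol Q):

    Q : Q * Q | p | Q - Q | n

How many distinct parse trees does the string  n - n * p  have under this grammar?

2

Parse trees for n - n * p:
  [Q [Q [Q n] - [Q n]] * [Q p]]
  [Q [Q n] - [Q [Q n] * [Q p]]]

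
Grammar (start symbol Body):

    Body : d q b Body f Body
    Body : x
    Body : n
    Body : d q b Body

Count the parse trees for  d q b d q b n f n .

2

Parse trees for d q b d q b n f n:
  [Body d q b [Body d q b [Body n]] f [Body n]]
  [Body d q b [Body d q b [Body n] f [Body n]]]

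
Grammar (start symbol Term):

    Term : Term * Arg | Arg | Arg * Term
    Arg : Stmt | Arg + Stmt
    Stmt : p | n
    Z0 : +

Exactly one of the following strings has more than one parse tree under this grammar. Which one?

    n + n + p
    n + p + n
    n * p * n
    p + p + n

n * p * n

n + n + p: 1 tree
n + p + n: 1 tree
n * p * n: 4 trees
p + p + n: 1 tree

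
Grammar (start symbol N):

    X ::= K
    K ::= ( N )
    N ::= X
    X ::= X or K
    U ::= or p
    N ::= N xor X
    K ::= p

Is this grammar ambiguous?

(U is unreachable from N, so its rules don't affect L(N).) This is a standard precedence ladder (N over X over K), with each level left-recursive on its own operator ('xor' at N, 'or' at X). That structure is LR(1), hence unambiguous.

Unambiguous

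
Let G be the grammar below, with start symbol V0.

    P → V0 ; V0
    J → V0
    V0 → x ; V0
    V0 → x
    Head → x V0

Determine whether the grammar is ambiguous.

Only V0 is reachable from V0; ignoring the rest: Right-recursive list with a separator: after each atom, whether the separator follows determines the rule. One parse per string.

Unambiguous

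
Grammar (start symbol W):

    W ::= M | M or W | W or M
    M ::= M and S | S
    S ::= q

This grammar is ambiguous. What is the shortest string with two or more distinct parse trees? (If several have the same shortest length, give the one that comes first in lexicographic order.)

length 1: no string has ≥2 trees
length 3: q or q has 2 parse trees

Two derivations of q or q:
  W ⇒ M or W ⇒ S or W ⇒ q or W ⇒ q or M ⇒ q or S ⇒ q or q
  W ⇒ W or M ⇒ M or M ⇒ S or M ⇒ q or M ⇒ q or S ⇒ q or q

q or q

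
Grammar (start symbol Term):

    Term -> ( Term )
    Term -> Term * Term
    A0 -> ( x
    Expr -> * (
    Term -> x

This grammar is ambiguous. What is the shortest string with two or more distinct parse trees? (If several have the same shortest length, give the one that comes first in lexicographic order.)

length 1: no string has ≥2 trees
length 3: no string has ≥2 trees
length 5: x * x * x has 2 parse trees

Two derivations of x * x * x:
  Term ⇒ Term * Term ⇒ Term * Term * Term ⇒ x * Term * Term ⇒ x * x * Term ⇒ x * x * x
  Term ⇒ Term * Term ⇒ x * Term ⇒ x * Term * Term ⇒ x * x * Term ⇒ x * x * x

x * x * x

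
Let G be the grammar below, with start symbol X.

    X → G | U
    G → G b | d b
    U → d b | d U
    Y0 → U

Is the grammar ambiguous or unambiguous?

Ambiguous

Witness: d b

Derivation 1: X ⇒ G ⇒ d b
Derivation 2: X ⇒ U ⇒ d b

Two distinct leftmost derivations for the same string.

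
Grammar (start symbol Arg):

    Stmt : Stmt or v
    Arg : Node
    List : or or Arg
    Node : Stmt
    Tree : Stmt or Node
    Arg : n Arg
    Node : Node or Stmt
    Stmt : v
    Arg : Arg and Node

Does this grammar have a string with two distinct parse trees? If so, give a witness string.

Witness: v or v

Derivation 1: Arg ⇒ Node ⇒ Stmt ⇒ Stmt or v ⇒ v or v
Derivation 2: Arg ⇒ Node ⇒ Node or Stmt ⇒ Stmt or Stmt ⇒ v or Stmt ⇒ v or v

Two distinct leftmost derivations for the same string.

Ambiguous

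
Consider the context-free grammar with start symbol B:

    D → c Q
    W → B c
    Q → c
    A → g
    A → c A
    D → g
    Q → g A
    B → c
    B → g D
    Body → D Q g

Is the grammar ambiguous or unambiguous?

Unambiguous

Only B, D, Q, A are reachable from B; ignoring the rest: Each reachable nonterminal has at most one production per leading terminal, and all productions are right-linear; the derivation is determined token-by-token.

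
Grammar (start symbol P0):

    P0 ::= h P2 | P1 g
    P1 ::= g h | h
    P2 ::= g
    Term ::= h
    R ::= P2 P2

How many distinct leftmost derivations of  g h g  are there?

Parse trees for g h g:
  [P0 [P1 g h] g]

1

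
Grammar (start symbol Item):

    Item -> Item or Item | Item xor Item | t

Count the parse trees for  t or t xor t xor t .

5

Parse trees for t or t xor t xor t:
  [Item [Item t] or [Item [Item t] xor [Item [Item t] xor [Item t]]]]
  [Item [Item t] or [Item [Item [Item t] xor [Item t]] xor [Item t]]]
  [Item [Item [Item t] or [Item t]] xor [Item [Item t] xor [Item t]]]
  [Item [Item [Item t] or [Item [Item t] xor [Item t]]] xor [Item t]]
  [Item [Item [Item [Item t] or [Item t]] xor [Item t]] xor [Item t]]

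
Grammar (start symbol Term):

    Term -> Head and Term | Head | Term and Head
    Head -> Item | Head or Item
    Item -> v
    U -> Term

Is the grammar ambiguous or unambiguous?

Witness: v and v

Derivation 1: Term ⇒ Head and Term ⇒ Item and Term ⇒ v and Term ⇒ v and Head ⇒ v and Item ⇒ v and v
Derivation 2: Term ⇒ Term and Head ⇒ Head and Head ⇒ Item and Head ⇒ v and Head ⇒ v and Item ⇒ v and v

Two distinct leftmost derivations for the same string.

Ambiguous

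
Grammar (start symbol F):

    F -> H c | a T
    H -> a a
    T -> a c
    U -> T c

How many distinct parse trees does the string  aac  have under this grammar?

2

Parse trees for aac:
  [F [H a a] c]
  [F a [T a c]]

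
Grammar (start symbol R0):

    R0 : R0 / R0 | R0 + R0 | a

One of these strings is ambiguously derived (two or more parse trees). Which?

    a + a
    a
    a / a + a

a / a + a

a + a: 1 tree
a: 1 tree
a / a + a: 2 trees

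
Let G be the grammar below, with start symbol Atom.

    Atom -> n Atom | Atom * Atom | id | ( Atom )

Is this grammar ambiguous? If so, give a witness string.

Witness: n id * id

Derivation 1: Atom ⇒ n Atom ⇒ n Atom * Atom ⇒ n id * Atom ⇒ n id * id
Derivation 2: Atom ⇒ Atom * Atom ⇒ n Atom * Atom ⇒ n id * Atom ⇒ n id * id

Two distinct leftmost derivations for the same string.

Ambiguous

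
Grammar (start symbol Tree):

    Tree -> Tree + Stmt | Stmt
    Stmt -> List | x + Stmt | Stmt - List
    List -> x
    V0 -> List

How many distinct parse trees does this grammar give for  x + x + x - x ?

7

Parse trees for x + x + x - x:
  [Tree [Tree [Stmt [List x]]] + [Stmt x + [Stmt [Stmt [List x]] - [List x]]]]
  [Tree [Tree [Stmt [List x]]] + [Stmt [Stmt x + [Stmt [List x]]] - [List x]]]
  [Tree [Tree [Tree [Stmt [List x]]] + [Stmt [List x]]] + [Stmt [Stmt [List x]] - [List x]]]
  [Tree [Tree [Stmt x + [Stmt [List x]]]] + [Stmt [Stmt [List x]] - [List x]]]
  [Tree [Stmt x + [Stmt x + [Stmt [Stmt [List x]] - [List x]]]]]
  [Tree [Stmt x + [Stmt [Stmt x + [Stmt [List x]]] - [List x]]]]
  [Tree [Stmt [Stmt x + [Stmt x + [Stmt [List x]]]] - [List x]]]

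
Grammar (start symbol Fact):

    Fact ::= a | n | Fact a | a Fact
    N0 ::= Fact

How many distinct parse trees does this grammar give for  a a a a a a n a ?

Parse trees for a a a a a a n a:
  [Fact [Fact a [Fact a [Fact a [Fact a [Fact a [Fact a [Fact n]]]]]]] a]
  [Fact a [Fact [Fact a [Fact a [Fact a [Fact a [Fact a [Fact n]]]]]] a]]
  [Fact a [Fact a [Fact [Fact a [Fact a [Fact a [Fact a [Fact n]]]]] a]]]
  [Fact a [Fact a [Fact a [Fact [Fact a [Fact a [Fact a [Fact n]]]] a]]]]
  [Fact a [Fact a [Fact a [Fact a [Fact [Fact a [Fact a [Fact n]]] a]]]]]
  [Fact a [Fact a [Fact a [Fact a [Fact a [Fact [Fact a [Fact n]] a]]]]]]
  [Fact a [Fact a [Fact a [Fact a [Fact a [Fact a [Fact [Fact n] a]]]]]]]

7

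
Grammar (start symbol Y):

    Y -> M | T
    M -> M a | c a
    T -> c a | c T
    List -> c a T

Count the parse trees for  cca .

Parse trees for cca:
  [Y [T c [T c a]]]

1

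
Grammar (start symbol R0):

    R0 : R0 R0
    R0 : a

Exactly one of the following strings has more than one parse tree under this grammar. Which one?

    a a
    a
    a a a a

a a: 1 tree
a: 1 tree
a a a a: 5 trees

a a a a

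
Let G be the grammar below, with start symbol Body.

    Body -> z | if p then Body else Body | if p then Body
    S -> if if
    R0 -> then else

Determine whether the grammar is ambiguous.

Ambiguous

Witness: if p then if p then z else z

Derivation 1: Body ⇒ if p then Body else Body ⇒ if p then if p then Body else Body ⇒ if p then if p then z else Body ⇒ if p then if p then z else z
Derivation 2: Body ⇒ if p then Body ⇒ if p then if p then Body else Body ⇒ if p then if p then z else Body ⇒ if p then if p then z else z

Two distinct leftmost derivations for the same string.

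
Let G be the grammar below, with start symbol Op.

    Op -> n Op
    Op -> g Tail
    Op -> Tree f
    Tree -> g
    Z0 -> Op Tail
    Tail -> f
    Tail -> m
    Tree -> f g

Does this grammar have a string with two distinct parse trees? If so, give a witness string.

Witness: g f

Derivation 1: Op ⇒ g Tail ⇒ g f
Derivation 2: Op ⇒ Tree f ⇒ g f

Two distinct leftmost derivations for the same string.

Ambiguous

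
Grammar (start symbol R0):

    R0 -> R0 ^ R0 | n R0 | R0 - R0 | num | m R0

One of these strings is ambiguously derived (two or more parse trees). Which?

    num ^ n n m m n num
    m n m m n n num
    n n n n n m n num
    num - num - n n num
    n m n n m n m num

num - num - n n num

num ^ n n m m n num: 1 tree
m n m m n n num: 1 tree
n n n n n m n num: 1 tree
num - num - n n num: 2 trees
n m n n m n m num: 1 tree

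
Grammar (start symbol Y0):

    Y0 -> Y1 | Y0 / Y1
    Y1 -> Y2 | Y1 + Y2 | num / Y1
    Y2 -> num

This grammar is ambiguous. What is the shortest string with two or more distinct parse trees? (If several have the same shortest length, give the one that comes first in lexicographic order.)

length 1: no string has ≥2 trees
length 3: num / num has 2 parse trees

Two derivations of num / num:
  Y0 ⇒ Y1 ⇒ num / Y1 ⇒ num / Y2 ⇒ num / num
  Y0 ⇒ Y0 / Y1 ⇒ Y1 / Y1 ⇒ Y2 / Y1 ⇒ num / Y1 ⇒ num / Y2 ⇒ num / num

num / num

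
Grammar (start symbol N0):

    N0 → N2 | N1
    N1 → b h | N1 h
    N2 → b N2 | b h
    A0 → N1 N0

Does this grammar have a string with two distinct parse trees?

Ambiguous

Witness: b h

Derivation 1: N0 ⇒ N2 ⇒ b h
Derivation 2: N0 ⇒ N1 ⇒ b h

Two distinct leftmost derivations for the same string.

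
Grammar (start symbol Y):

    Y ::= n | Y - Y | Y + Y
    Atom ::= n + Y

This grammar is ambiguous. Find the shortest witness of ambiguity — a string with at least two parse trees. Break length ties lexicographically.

length 1: no string has ≥2 trees
length 3: no string has ≥2 trees
length 5: n + n + n has 2 parse trees

Two derivations of n + n + n:
  Y ⇒ Y + Y ⇒ n + Y ⇒ n + Y + Y ⇒ n + n + Y ⇒ n + n + n
  Y ⇒ Y + Y ⇒ Y + Y + Y ⇒ n + Y + Y ⇒ n + n + Y ⇒ n + n + n

n + n + n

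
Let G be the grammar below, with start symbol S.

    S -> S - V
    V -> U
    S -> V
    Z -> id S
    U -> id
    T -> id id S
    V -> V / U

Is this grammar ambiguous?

(Z, T are unreachable from S, so their rules don't affect L(S).) This is a standard precedence ladder (S over V over U), with each level left-recursive on its own operator ('-' at S, '/' at V). That structure is LR(1), hence unambiguous.

Unambiguous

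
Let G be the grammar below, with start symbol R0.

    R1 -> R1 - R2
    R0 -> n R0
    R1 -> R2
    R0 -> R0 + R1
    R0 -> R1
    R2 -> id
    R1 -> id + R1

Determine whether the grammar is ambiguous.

Ambiguous

Witness: id + id

Derivation 1: R0 ⇒ R0 + R1 ⇒ R1 + R1 ⇒ R2 + R1 ⇒ id + R1 ⇒ id + R2 ⇒ id + id
Derivation 2: R0 ⇒ R1 ⇒ id + R1 ⇒ id + R2 ⇒ id + id

Two distinct leftmost derivations for the same string.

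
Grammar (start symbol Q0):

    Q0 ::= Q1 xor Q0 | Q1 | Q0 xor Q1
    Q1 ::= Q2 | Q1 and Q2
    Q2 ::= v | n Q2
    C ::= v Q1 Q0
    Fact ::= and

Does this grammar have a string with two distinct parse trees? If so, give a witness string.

Ambiguous

Witness: v xor v

Derivation 1: Q0 ⇒ Q1 xor Q0 ⇒ Q2 xor Q0 ⇒ v xor Q0 ⇒ v xor Q1 ⇒ v xor Q2 ⇒ v xor v
Derivation 2: Q0 ⇒ Q0 xor Q1 ⇒ Q1 xor Q1 ⇒ Q2 xor Q1 ⇒ v xor Q1 ⇒ v xor Q2 ⇒ v xor v

Two distinct leftmost derivations for the same string.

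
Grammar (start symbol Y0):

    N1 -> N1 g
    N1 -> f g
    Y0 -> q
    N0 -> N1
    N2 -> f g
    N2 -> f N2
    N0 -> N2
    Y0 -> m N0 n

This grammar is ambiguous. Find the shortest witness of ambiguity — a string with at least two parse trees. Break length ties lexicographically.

m f g n

length 1: no string has ≥2 trees
length 4: m f g n has 2 parse trees

Two derivations of m f g n:
  Y0 ⇒ m N0 n ⇒ m N1 n ⇒ m f g n
  Y0 ⇒ m N0 n ⇒ m N2 n ⇒ m f g n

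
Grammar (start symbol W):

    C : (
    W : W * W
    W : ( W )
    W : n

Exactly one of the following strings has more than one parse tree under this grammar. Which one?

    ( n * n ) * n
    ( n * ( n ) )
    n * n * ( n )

n * n * ( n )

( n * n ) * n: 1 tree
( n * ( n ) ): 1 tree
n * n * ( n ): 2 trees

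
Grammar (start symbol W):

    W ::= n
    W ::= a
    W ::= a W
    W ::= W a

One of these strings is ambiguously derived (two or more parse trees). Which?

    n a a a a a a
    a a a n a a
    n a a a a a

n a a a a a a: 1 tree
a a a n a a: 10 trees
n a a a a a: 1 tree

a a a n a a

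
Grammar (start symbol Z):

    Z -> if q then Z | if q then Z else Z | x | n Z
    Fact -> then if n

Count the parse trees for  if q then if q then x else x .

Parse trees for if q then if q then x else x:
  [Z if q then [Z if q then [Z x] else [Z x]]]
  [Z if q then [Z if q then [Z x]] else [Z x]]

2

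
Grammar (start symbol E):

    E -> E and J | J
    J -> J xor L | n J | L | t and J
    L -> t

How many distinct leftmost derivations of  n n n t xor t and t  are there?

Parse trees for n n n t xor t and t:
  [E [E [J [J n [J n [J n [J [L t]]]]] xor [L t]]] and [J [L t]]]
  [E [E [J n [J [J n [J n [J [L t]]]] xor [L t]]]] and [J [L t]]]
  [E [E [J n [J n [J [J n [J [L t]]] xor [L t]]]]] and [J [L t]]]
  [E [E [J n [J n [J n [J [J [L t]] xor [L t]]]]]] and [J [L t]]]

4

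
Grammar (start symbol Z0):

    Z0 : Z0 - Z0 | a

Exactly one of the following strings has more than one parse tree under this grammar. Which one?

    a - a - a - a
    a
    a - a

a - a - a - a

a - a - a - a: 5 trees
a: 1 tree
a - a: 1 tree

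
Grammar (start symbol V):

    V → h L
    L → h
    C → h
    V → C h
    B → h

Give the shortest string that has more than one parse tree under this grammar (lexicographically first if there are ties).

h h

length 2: h h has 2 parse trees

Two derivations of h h:
  V ⇒ h L ⇒ h h
  V ⇒ C h ⇒ h h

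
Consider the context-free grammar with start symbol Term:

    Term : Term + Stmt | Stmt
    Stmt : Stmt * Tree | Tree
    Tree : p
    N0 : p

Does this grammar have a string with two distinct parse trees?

(N0 is unreachable from Term, so its rules don't affect L(Term).) Term → Term + Stmt | Stmt  ;  Stmt → Stmt * Tree | Tree  — a left-associative chain with Tree at the bottom. Each string factors uniquely by precedence.

Unambiguous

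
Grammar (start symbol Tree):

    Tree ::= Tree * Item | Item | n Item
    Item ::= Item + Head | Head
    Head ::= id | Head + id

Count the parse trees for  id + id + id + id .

Parse trees for id + id + id + id:
  [Tree [Item [Item [Head id]] + [Head [Head [Head id] + id] + id]]]
  [Tree [Item [Item [Item [Head id]] + [Head id]] + [Head [Head id] + id]]]
  [Tree [Item [Item [Head [Head id] + id]] + [Head [Head id] + id]]]
  [Tree [Item [Item [Item [Head id]] + [Head [Head id] + id]] + [Head id]]]
  [Tree [Item [Item [Item [Item [Head id]] + [Head id]] + [Head id]] + [Head id]]]
  [Tree [Item [Item [Item [Head [Head id] + id]] + [Head id]] + [Head id]]]
  [Tree [Item [Item [Head [Head [Head id] + id] + id]] + [Head id]]]
  [Tree [Item [Head [Head [Head [Head id] + id] + id] + id]]]

8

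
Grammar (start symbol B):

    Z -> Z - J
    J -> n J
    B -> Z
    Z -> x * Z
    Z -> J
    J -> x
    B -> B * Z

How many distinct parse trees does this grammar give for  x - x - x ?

1

Parse trees for x - x - x:
  [B [Z [Z [Z [J x]] - [J x]] - [J x]]]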